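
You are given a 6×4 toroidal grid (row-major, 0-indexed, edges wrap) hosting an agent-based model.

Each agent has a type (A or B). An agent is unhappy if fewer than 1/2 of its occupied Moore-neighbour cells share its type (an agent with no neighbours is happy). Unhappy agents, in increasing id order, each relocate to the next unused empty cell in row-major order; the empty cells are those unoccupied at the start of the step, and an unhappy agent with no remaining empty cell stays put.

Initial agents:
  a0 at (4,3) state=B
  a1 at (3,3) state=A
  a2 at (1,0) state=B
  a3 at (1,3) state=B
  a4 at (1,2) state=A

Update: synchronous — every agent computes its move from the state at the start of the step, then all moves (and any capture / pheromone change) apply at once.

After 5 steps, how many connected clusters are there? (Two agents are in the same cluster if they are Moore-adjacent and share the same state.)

t=1: a0@(0,0):B a1@(0,1):A a2@(1,0):B a3@(1,3):B a4@(0,2):A
t=2: a0@(0,0):B a1@(0,3):A a2@(1,0):B a3@(1,3):B a4@(0,2):A
t=3: a0@(0,0):B a1@(0,1):A a2@(1,0):B a3@(1,3):B a4@(0,2):A
t=4: a0@(0,0):B a1@(0,3):A a2@(1,0):B a3@(1,3):B a4@(0,2):A
t=5: a0@(0,0):B a1@(0,1):A a2@(1,0):B a3@(1,3):B a4@(0,2):A

2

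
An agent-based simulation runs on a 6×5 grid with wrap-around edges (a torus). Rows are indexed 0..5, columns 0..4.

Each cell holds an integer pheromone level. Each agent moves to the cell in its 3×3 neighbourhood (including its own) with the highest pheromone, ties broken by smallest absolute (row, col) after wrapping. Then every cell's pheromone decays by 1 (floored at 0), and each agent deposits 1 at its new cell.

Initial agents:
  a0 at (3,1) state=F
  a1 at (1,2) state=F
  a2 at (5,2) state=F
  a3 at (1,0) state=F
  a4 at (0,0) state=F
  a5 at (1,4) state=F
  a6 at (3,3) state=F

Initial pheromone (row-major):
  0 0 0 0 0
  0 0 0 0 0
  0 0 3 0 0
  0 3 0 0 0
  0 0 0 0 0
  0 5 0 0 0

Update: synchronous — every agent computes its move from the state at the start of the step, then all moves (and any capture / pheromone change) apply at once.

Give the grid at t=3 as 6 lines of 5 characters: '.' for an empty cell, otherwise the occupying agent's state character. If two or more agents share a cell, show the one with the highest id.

.....
.....
..F..
.....
.....
.F...

t=1: a0@(2,2) a1@(2,2) a2@(5,1) a3@(0,0) a4@(5,1) a5@(0,0) a6@(2,2) | pheromone: 2 0 0 0 0 / 0 0 0 0 0 / 0 0 5 0 0 / 0 2 0 0 0 / 0 0 0 0 0 / 0 6 0 0 0
t=2: a0@(2,2) a1@(2,2) a2@(5,1) a3@(5,1) a4@(5,1) a5@(5,1) a6@(2,2) | pheromone: 1 0 0 0 0 / 0 0 0 0 0 / 0 0 7 0 0 / 0 1 0 0 0 / 0 0 0 0 0 / 0 9 0 0 0
t=3: a0@(2,2) a1@(2,2) a2@(5,1) a3@(5,1) a4@(5,1) a5@(5,1) a6@(2,2) | pheromone: 0 0 0 0 0 / 0 0 0 0 0 / 0 0 9 0 0 / 0 0 0 0 0 / 0 0 0 0 0 / 0 12 0 0 0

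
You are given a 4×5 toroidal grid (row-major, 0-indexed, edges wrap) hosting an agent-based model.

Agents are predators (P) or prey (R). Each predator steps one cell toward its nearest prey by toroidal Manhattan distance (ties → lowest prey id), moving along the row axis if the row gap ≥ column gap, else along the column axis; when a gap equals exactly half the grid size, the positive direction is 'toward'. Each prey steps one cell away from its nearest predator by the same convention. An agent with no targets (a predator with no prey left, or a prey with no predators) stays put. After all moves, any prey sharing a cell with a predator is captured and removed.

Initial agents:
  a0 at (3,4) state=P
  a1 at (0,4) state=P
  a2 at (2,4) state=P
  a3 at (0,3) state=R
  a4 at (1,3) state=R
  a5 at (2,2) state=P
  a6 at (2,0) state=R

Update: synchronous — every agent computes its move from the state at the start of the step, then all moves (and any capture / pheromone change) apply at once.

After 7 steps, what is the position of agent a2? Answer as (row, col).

(1, 3)

t=1: a0@(0,4):P a1@(0,3):P a2@(2,0):P a3@(0,2):R a4@(2,3):R a5@(1,2):P a6@(2,1):R
t=2: a0@(0,3):P a1@(0,2):P a2@(2,1):P a3@(0,1):R a4@(1,3):R a5@(0,2):P a6@(2,2):R
t=3: a0@(1,3):P a1@(0,1):P a2@(2,2):P a3@(0,0):R a4@(2,3):R a5@(0,1):P a6@(2,3):R
t=4: a0@(2,3):P a1@(0,0):P a2@(2,3):P a3@(0,4):R a4@(3,3):R a5@(0,0):P a6@(3,3):R
t=5: a0@(3,3):P a1@(0,4):P a2@(3,3):P a3@(0,3):R a4@(0,3):R a5@(0,4):P a6@(0,3):R
t=6: a0@(0,3):P a1@(0,3):P a2@(0,3):P a3@(1,3):R a4@(1,3):R a5@(0,3):P a6@(1,3):R
t=7: a0@(1,3):P a1@(1,3):P a2@(1,3):P a3@(2,3):R a4@(2,3):R a5@(1,3):P a6@(2,3):R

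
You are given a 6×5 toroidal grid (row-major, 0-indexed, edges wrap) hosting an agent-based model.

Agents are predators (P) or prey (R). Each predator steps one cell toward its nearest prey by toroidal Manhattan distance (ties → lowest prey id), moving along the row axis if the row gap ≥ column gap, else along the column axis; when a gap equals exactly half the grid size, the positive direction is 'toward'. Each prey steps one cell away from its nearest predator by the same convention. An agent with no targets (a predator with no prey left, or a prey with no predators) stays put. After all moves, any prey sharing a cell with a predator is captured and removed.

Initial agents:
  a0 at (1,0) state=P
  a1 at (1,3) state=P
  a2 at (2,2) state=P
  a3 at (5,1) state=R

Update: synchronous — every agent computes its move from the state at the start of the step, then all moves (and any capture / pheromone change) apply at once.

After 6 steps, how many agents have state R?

t=1: a0@(0,0):P a1@(0,3):P a2@(3,2):P a3@(4,1):R
t=2: a0@(5,0):P a1@(5,3):P a2@(4,2):P a3@(5,1):R
t=3: a0@(5,1):P a1@(5,2):P a2@(5,2):P
t=4: (unchanged — steady state)

0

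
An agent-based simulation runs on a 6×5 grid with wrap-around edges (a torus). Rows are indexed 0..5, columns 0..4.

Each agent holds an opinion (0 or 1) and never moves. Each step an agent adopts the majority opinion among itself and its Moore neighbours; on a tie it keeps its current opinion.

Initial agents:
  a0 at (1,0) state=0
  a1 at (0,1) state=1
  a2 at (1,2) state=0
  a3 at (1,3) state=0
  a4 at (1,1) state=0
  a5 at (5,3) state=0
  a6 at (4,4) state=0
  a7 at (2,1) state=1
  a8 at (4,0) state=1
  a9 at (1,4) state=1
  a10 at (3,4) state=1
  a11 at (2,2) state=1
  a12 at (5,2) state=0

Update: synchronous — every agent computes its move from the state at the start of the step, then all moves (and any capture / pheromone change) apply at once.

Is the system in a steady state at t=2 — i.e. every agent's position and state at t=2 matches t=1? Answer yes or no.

t=1: a0@(1,0):1 a1@(0,1):0 a2@(1,2):0 a3@(1,3):0 a4@(1,1):0 a5@(5,3):0 a6@(4,4):0 a7@(2,1):0 a8@(4,0):1 a9@(1,4):0 a10@(3,4):1 a11@(2,2):0 a12@(5,2):0
t=2: a0@(1,0):0 a1@(0,1):0 a2@(1,2):0 a3@(1,3):0 a4@(1,1):0 a5@(5,3):0 a6@(4,4):0 a7@(2,1):0 a8@(4,0):1 a9@(1,4):0 a10@(3,4):1 a11@(2,2):0 a12@(5,2):0

no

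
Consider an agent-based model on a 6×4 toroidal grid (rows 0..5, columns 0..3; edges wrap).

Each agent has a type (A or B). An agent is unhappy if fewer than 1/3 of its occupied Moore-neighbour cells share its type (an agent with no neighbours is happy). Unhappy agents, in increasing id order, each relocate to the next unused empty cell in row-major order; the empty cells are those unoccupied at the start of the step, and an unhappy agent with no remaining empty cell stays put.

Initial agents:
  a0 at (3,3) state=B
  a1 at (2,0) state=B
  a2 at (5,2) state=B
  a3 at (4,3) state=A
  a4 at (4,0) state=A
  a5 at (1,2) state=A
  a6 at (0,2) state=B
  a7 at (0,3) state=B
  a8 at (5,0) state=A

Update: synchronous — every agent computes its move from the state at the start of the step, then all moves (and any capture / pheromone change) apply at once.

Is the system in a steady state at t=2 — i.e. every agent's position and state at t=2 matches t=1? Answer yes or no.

t=1: a0@(3,3):B a1@(2,0):B a2@(5,2):B a3@(4,3):A a4@(4,0):A a5@(0,0):A a6@(0,2):B a7@(0,3):B a8@(5,0):A
t=2: (unchanged — steady state)

yes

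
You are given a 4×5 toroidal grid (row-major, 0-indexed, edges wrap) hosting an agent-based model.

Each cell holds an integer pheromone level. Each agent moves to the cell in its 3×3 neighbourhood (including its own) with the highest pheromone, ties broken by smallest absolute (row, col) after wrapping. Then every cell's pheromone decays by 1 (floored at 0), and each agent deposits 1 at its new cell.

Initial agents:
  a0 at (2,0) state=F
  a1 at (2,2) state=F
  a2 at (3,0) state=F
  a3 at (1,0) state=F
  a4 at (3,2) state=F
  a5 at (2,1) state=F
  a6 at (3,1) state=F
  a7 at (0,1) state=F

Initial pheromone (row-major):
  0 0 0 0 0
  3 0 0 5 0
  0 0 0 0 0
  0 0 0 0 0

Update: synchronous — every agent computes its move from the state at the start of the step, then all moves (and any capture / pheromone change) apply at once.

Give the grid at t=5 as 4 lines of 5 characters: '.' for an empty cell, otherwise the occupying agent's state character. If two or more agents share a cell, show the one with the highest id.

.....
F..F.
.....
.....

t=1: a0@(1,0) a1@(1,3) a2@(0,0) a3@(1,0) a4@(0,1) a5@(1,0) a6@(0,0) a7@(1,0) | pheromone: 2 1 0 0 0 / 6 0 0 5 0 / 0 0 0 0 0 / 0 0 0 0 0
t=2: a0@(1,0) a1@(1,3) a2@(1,0) a3@(1,0) a4@(1,0) a5@(1,0) a6@(1,0) a7@(1,0) | pheromone: 1 0 0 0 0 / 12 0 0 5 0 / 0 0 0 0 0 / 0 0 0 0 0
t=3: a0@(1,0) a1@(1,3) a2@(1,0) a3@(1,0) a4@(1,0) a5@(1,0) a6@(1,0) a7@(1,0) | pheromone: 0 0 0 0 0 / 18 0 0 5 0 / 0 0 0 0 0 / 0 0 0 0 0
t=4: a0@(1,0) a1@(1,3) a2@(1,0) a3@(1,0) a4@(1,0) a5@(1,0) a6@(1,0) a7@(1,0) | pheromone: 0 0 0 0 0 / 24 0 0 5 0 / 0 0 0 0 0 / 0 0 0 0 0
t=5: a0@(1,0) a1@(1,3) a2@(1,0) a3@(1,0) a4@(1,0) a5@(1,0) a6@(1,0) a7@(1,0) | pheromone: 0 0 0 0 0 / 30 0 0 5 0 / 0 0 0 0 0 / 0 0 0 0 0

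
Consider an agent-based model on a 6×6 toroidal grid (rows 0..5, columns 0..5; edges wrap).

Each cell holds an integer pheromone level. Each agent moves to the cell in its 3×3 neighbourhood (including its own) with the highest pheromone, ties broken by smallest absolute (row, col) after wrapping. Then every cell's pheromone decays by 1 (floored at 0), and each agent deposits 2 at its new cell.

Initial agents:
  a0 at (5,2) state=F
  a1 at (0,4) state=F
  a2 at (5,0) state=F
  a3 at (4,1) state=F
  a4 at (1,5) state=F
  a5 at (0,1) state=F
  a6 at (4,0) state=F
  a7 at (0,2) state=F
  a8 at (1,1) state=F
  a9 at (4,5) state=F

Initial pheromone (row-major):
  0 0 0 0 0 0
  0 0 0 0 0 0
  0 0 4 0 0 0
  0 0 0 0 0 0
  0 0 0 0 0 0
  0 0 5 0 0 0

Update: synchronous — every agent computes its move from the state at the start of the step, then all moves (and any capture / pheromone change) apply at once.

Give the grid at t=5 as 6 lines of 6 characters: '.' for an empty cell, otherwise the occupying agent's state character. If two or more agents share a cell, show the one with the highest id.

F.....
......
..F...
F.....
......
..F...

t=1: a0@(5,2) a1@(0,3) a2@(0,0) a3@(5,2) a4@(0,0) a5@(5,2) a6@(3,0) a7@(5,2) a8@(2,2) a9@(3,0) | pheromone: 4 0 0 2 0 0 / 0 0 0 0 0 0 / 0 0 5 0 0 0 / 4 0 0 0 0 0 / 0 0 0 0 0 0 / 0 0 12 0 0 0
t=2: a0@(5,2) a1@(5,2) a2@(0,0) a3@(5,2) a4@(0,0) a5@(5,2) a6@(3,0) a7@(5,2) a8@(2,2) a9@(3,0) | pheromone: 7 0 0 1 0 0 / 0 0 0 0 0 0 / 0 0 6 0 0 0 / 7 0 0 0 0 0 / 0 0 0 0 0 0 / 0 0 21 0 0 0
t=3: a0@(5,2) a1@(5,2) a2@(0,0) a3@(5,2) a4@(0,0) a5@(5,2) a6@(3,0) a7@(5,2) a8@(2,2) a9@(3,0) | pheromone: 10 0 0 0 0 0 / 0 0 0 0 0 0 / 0 0 7 0 0 0 / 10 0 0 0 0 0 / 0 0 0 0 0 0 / 0 0 30 0 0 0
t=4: a0@(5,2) a1@(5,2) a2@(0,0) a3@(5,2) a4@(0,0) a5@(5,2) a6@(3,0) a7@(5,2) a8@(2,2) a9@(3,0) | pheromone: 13 0 0 0 0 0 / 0 0 0 0 0 0 / 0 0 8 0 0 0 / 13 0 0 0 0 0 / 0 0 0 0 0 0 / 0 0 39 0 0 0
t=5: a0@(5,2) a1@(5,2) a2@(0,0) a3@(5,2) a4@(0,0) a5@(5,2) a6@(3,0) a7@(5,2) a8@(2,2) a9@(3,0) | pheromone: 16 0 0 0 0 0 / 0 0 0 0 0 0 / 0 0 9 0 0 0 / 16 0 0 0 0 0 / 0 0 0 0 0 0 / 0 0 48 0 0 0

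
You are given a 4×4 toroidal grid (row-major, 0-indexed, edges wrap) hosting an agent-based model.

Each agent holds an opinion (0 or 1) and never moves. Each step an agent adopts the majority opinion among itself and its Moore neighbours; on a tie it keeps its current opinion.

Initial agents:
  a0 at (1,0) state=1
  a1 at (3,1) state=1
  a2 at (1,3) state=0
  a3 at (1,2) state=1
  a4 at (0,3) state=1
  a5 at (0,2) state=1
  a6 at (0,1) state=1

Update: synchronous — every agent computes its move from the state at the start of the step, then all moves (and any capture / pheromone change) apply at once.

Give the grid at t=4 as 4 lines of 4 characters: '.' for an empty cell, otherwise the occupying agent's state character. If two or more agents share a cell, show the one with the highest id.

t=1: a0@(1,0):1 a1@(3,1):1 a2@(1,3):1 a3@(1,2):1 a4@(0,3):1 a5@(0,2):1 a6@(0,1):1
t=2: (unchanged — steady state)

.111
1.11
....
.1..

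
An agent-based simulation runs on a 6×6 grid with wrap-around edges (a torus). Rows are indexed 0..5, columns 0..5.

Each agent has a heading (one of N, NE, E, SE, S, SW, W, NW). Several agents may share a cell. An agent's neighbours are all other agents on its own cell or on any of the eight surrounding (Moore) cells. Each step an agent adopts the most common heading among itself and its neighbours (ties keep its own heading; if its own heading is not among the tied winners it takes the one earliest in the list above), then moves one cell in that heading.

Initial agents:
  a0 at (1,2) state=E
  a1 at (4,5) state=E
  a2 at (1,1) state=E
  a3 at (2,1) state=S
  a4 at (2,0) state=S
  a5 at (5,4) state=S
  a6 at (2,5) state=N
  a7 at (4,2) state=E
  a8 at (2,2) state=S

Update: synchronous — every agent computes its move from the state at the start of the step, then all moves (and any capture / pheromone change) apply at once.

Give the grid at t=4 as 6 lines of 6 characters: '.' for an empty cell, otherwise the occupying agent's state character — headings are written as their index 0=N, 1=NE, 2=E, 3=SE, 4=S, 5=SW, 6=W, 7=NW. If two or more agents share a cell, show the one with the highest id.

444...
4.....
.....4
....4.
2.....
.4....

t=1: a0@(1,3):E a1@(4,0):E a2@(2,1):S a3@(3,1):S a4@(3,0):S a5@(0,4):S a6@(1,5):N a7@(4,3):E a8@(3,2):S
t=2: a0@(1,4):E a1@(5,0):S a2@(3,1):S a3@(4,1):S a4@(4,0):S a5@(1,4):S a6@(0,5):N a7@(4,4):E a8@(4,2):S
t=3: a0@(1,5):E a1@(0,0):S a2@(4,1):S a3@(5,1):S a4@(5,0):S a5@(2,4):S a6@(1,5):S a7@(4,5):E a8@(5,2):S
t=4: a0@(2,5):S a1@(1,0):S a2@(5,1):S a3@(0,1):S a4@(0,0):S a5@(3,4):S a6@(2,5):S a7@(4,0):E a8@(0,2):S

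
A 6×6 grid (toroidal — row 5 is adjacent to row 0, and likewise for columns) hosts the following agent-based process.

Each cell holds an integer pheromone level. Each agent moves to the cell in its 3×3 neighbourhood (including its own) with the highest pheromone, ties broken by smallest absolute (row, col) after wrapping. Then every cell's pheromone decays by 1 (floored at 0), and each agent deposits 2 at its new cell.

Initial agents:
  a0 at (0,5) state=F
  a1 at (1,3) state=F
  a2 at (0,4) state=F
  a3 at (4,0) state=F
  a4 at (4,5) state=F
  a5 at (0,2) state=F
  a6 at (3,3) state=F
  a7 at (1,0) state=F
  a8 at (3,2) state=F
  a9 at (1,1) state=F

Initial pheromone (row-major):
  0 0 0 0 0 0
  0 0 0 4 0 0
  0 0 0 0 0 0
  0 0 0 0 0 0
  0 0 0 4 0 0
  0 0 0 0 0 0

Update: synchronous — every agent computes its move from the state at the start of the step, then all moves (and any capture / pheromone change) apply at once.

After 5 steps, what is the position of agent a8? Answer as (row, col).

t=1: a0@(0,0) a1@(1,3) a2@(1,3) a3@(3,0) a4@(3,0) a5@(1,3) a6@(4,3) a7@(0,0) a8@(4,3) a9@(0,0) | pheromone: 6 0 0 0 0 0 / 0 0 0 9 0 0 / 0 0 0 0 0 0 / 4 0 0 0 0 0 / 0 0 0 7 0 0 / 0 0 0 0 0 0
t=2: a0@(0,0) a1@(1,3) a2@(1,3) a3@(3,0) a4@(3,0) a5@(1,3) a6@(4,3) a7@(0,0) a8@(4,3) a9@(0,0) | pheromone: 11 0 0 0 0 0 / 0 0 0 14 0 0 / 0 0 0 0 0 0 / 7 0 0 0 0 0 / 0 0 0 10 0 0 / 0 0 0 0 0 0
t=3: a0@(0,0) a1@(1,3) a2@(1,3) a3@(3,0) a4@(3,0) a5@(1,3) a6@(4,3) a7@(0,0) a8@(4,3) a9@(0,0) | pheromone: 16 0 0 0 0 0 / 0 0 0 19 0 0 / 0 0 0 0 0 0 / 10 0 0 0 0 0 / 0 0 0 13 0 0 / 0 0 0 0 0 0
t=4: a0@(0,0) a1@(1,3) a2@(1,3) a3@(3,0) a4@(3,0) a5@(1,3) a6@(4,3) a7@(0,0) a8@(4,3) a9@(0,0) | pheromone: 21 0 0 0 0 0 / 0 0 0 24 0 0 / 0 0 0 0 0 0 / 13 0 0 0 0 0 / 0 0 0 16 0 0 / 0 0 0 0 0 0
t=5: a0@(0,0) a1@(1,3) a2@(1,3) a3@(3,0) a4@(3,0) a5@(1,3) a6@(4,3) a7@(0,0) a8@(4,3) a9@(0,0) | pheromone: 26 0 0 0 0 0 / 0 0 0 29 0 0 / 0 0 0 0 0 0 / 16 0 0 0 0 0 / 0 0 0 19 0 0 / 0 0 0 0 0 0

(4, 3)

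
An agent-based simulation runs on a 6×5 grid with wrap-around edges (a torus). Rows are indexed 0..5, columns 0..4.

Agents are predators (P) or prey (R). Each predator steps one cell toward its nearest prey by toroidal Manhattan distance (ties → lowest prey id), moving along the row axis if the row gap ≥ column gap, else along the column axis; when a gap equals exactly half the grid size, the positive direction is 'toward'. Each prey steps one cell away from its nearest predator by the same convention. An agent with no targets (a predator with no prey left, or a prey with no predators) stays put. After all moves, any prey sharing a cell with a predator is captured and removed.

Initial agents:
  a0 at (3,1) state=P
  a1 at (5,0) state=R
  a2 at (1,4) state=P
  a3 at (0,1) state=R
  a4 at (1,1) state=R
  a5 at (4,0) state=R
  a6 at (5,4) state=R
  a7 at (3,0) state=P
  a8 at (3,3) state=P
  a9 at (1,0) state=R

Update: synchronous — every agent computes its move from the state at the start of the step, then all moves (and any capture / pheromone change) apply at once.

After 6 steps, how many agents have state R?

t=1: a0@(2,1):P a1@(0,0):R a2@(1,0):P a3@(5,1):R a4@(0,1):R a5@(5,0):R a6@(4,4):R a7@(4,0):P a8@(3,4):P a9@(1,1):R
t=2: a0@(1,1):P a2@(0,0):P a3@(0,1):R a4@(5,1):R a6@(4,3):R a7@(5,0):P a8@(4,4):P a9@(0,1):R
t=3: a0@(0,1):P a2@(0,1):P a4@(5,2):R a6@(4,2):R a7@(5,1):P a8@(4,3):P
t=4: a0@(5,1):P a2@(5,1):P a4@(5,3):R a6@(4,1):R a7@(5,2):P a8@(4,2):P
t=5: a0@(4,1):P a2@(4,1):P a4@(5,4):R a6@(3,1):R a7@(5,3):P a8@(4,1):P
t=6: a0@(3,1):P a2@(3,1):P a4@(5,0):R a6@(2,1):R a7@(5,4):P a8@(3,1):P

2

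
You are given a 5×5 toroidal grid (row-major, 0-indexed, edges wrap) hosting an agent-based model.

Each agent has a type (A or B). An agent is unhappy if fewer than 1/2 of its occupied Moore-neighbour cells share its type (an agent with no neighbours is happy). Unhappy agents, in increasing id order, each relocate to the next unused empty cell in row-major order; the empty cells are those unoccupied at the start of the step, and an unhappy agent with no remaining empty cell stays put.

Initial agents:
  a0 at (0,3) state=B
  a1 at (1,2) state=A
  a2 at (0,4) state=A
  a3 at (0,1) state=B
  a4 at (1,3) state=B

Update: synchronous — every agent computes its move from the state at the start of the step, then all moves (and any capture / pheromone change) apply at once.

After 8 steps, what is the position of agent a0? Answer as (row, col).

t=1: a0@(0,0):B a1@(0,2):A a2@(1,0):A a3@(1,1):B a4@(1,4):B
t=2: a0@(0,0):B a1@(0,1):A a2@(0,3):A a3@(0,4):B a4@(1,4):B
t=3: a0@(0,0):B a1@(0,2):A a2@(1,0):A a3@(0,4):B a4@(1,4):B
t=4: a0@(0,0):B a1@(0,2):A a2@(0,1):A a3@(0,4):B a4@(1,4):B
t=5: (unchanged — steady state)

(0, 0)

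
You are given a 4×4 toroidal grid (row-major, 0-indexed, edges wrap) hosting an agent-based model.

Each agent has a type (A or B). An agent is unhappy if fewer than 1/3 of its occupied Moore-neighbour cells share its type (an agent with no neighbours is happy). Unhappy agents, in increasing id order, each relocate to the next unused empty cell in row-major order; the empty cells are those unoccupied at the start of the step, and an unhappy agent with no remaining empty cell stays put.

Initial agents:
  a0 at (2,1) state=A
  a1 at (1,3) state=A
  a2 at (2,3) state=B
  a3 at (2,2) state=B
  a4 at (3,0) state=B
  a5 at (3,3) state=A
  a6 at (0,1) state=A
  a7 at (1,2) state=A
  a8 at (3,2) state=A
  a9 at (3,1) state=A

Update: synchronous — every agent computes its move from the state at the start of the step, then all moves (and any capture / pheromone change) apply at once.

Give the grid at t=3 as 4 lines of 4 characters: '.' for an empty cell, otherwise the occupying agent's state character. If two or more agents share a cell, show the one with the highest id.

t=1: a0@(2,1):A a1@(1,3):A a2@(2,3):B a3@(0,0):B a4@(0,2):B a5@(0,3):A a6@(0,1):A a7@(1,2):A a8@(3,2):A a9@(3,1):A
t=2: a0@(2,1):A a1@(1,3):A a2@(1,0):B a3@(1,1):B a4@(2,0):B a5@(0,3):A a6@(0,1):A a7@(1,2):A a8@(3,2):A a9@(3,1):A
t=3: (unchanged — steady state)

.A.A
BBAA
BA..
.AA.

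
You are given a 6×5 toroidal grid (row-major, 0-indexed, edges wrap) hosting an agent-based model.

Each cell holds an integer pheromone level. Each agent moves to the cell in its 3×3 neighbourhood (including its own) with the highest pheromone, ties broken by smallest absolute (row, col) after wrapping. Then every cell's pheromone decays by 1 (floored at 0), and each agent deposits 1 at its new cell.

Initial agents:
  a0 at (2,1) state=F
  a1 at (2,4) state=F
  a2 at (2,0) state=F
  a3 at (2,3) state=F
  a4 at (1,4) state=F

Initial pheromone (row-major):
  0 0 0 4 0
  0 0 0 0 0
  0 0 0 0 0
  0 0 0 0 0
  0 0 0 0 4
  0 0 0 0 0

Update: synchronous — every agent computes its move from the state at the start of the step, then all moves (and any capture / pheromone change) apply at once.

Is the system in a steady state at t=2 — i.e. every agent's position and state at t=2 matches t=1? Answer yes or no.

no

t=1: a0@(1,0) a1@(1,0) a2@(1,0) a3@(1,2) a4@(0,3) | pheromone: 0 0 0 4 0 / 3 0 1 0 0 / 0 0 0 0 0 / 0 0 0 0 0 / 0 0 0 0 3 / 0 0 0 0 0
t=2: a0@(1,0) a1@(1,0) a2@(1,0) a3@(0,3) a4@(0,3) | pheromone: 0 0 0 5 0 / 5 0 0 0 0 / 0 0 0 0 0 / 0 0 0 0 0 / 0 0 0 0 2 / 0 0 0 0 0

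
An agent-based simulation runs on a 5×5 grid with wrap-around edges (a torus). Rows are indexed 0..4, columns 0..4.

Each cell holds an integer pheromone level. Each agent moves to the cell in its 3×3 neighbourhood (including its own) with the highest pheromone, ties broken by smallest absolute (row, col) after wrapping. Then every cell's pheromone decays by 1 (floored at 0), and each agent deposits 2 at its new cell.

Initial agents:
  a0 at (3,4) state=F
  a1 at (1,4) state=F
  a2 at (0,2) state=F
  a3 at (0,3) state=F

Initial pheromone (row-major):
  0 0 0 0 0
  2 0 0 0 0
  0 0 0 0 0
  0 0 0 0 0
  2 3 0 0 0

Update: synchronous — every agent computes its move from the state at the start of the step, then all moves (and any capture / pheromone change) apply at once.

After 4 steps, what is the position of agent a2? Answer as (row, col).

(4, 1)

t=1: a0@(4,0) a1@(1,0) a2@(4,1) a3@(0,2) | pheromone: 0 0 2 0 0 / 3 0 0 0 0 / 0 0 0 0 0 / 0 0 0 0 0 / 3 4 0 0 0
t=2: a0@(4,1) a1@(1,0) a2@(4,1) a3@(4,1) | pheromone: 0 0 1 0 0 / 4 0 0 0 0 / 0 0 0 0 0 / 0 0 0 0 0 / 2 9 0 0 0
t=3: a0@(4,1) a1@(1,0) a2@(4,1) a3@(4,1) | pheromone: 0 0 0 0 0 / 5 0 0 0 0 / 0 0 0 0 0 / 0 0 0 0 0 / 1 14 0 0 0
t=4: a0@(4,1) a1@(1,0) a2@(4,1) a3@(4,1) | pheromone: 0 0 0 0 0 / 6 0 0 0 0 / 0 0 0 0 0 / 0 0 0 0 0 / 0 19 0 0 0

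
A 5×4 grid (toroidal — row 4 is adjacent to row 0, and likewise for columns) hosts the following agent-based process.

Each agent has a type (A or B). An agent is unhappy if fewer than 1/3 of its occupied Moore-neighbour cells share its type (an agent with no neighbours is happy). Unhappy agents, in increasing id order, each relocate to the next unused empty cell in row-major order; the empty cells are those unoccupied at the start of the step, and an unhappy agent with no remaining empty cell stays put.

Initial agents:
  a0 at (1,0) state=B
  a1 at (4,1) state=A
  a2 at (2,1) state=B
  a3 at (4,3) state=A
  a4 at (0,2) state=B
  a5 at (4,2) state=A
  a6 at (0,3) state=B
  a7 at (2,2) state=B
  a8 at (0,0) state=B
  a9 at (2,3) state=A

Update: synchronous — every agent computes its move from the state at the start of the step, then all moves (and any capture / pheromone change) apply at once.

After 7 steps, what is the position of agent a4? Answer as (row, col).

(1, 1)

t=1: a0@(1,0):B a1@(4,1):A a2@(2,1):B a3@(0,1):A a4@(1,1):B a5@(4,2):A a6@(0,3):B a7@(2,2):B a8@(0,0):B a9@(1,2):A
t=2: a0@(1,0):B a1@(4,1):A a2@(2,1):B a3@(0,1):A a4@(1,1):B a5@(4,2):A a6@(0,3):B a7@(2,2):B a8@(0,0):B a9@(0,2):A
t=3: (unchanged — steady state)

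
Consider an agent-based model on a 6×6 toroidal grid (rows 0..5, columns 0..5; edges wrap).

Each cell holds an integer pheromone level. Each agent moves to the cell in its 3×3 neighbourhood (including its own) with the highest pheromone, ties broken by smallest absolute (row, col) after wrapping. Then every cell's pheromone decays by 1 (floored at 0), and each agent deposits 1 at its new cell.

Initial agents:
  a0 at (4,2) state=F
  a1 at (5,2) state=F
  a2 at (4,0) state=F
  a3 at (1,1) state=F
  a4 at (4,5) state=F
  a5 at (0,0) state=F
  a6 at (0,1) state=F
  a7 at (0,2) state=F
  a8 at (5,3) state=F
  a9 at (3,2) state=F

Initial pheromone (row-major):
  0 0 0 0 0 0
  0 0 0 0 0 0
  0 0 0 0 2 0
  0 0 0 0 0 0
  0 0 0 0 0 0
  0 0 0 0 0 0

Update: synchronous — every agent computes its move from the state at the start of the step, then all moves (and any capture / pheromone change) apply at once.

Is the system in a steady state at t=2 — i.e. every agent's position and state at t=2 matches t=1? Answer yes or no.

no

t=1: a0@(3,1) a1@(0,1) a2@(3,0) a3@(0,0) a4@(3,0) a5@(0,0) a6@(0,0) a7@(0,1) a8@(0,2) a9@(2,1) | pheromone: 3 2 1 0 0 0 / 0 0 0 0 0 0 / 0 1 0 0 1 0 / 2 1 0 0 0 0 / 0 0 0 0 0 0 / 0 0 0 0 0 0
t=2: a0@(3,0) a1@(0,0) a2@(3,0) a3@(0,0) a4@(3,0) a5@(0,0) a6@(0,0) a7@(0,0) a8@(0,1) a9@(3,0) | pheromone: 7 2 0 0 0 0 / 0 0 0 0 0 0 / 0 0 0 0 0 0 / 5 0 0 0 0 0 / 0 0 0 0 0 0 / 0 0 0 0 0 0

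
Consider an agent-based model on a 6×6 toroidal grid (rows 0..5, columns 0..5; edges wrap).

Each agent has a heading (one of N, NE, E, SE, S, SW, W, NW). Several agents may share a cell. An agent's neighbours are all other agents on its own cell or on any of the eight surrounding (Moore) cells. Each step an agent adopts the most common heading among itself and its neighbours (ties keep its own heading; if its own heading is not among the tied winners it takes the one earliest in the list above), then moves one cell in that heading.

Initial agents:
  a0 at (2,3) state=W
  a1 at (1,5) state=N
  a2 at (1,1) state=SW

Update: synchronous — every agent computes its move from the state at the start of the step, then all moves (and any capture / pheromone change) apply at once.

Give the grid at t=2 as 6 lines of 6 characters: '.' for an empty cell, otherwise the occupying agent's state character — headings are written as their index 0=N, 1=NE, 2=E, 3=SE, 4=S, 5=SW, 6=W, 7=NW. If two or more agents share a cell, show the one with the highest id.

......
......
.6....
.....5
......
.....0

t=1: a0@(2,2):W a1@(0,5):N a2@(2,0):SW
t=2: a0@(2,1):W a1@(5,5):N a2@(3,5):SW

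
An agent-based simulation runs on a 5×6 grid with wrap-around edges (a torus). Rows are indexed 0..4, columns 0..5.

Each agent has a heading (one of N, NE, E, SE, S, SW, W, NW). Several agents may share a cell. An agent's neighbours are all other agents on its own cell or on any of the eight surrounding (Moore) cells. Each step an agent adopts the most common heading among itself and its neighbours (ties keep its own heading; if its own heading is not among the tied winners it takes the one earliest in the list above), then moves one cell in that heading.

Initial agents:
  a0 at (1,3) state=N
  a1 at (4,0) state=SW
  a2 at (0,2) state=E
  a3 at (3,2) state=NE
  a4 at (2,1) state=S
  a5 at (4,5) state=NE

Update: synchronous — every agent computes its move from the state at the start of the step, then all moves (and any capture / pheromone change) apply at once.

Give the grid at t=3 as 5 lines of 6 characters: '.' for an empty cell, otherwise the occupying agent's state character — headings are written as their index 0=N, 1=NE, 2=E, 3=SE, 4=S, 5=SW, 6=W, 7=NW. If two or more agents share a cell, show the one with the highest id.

.4...1
..1...
...5..
...0..
......

t=1: a0@(0,3):N a1@(0,5):SW a2@(0,3):E a3@(2,3):NE a4@(3,1):S a5@(3,0):NE
t=2: a0@(4,3):N a1@(1,4):SW a2@(0,4):E a3@(1,4):NE a4@(4,1):S a5@(2,1):NE
t=3: a0@(3,3):N a1@(2,3):SW a2@(0,5):E a3@(0,5):NE a4@(0,1):S a5@(1,2):NE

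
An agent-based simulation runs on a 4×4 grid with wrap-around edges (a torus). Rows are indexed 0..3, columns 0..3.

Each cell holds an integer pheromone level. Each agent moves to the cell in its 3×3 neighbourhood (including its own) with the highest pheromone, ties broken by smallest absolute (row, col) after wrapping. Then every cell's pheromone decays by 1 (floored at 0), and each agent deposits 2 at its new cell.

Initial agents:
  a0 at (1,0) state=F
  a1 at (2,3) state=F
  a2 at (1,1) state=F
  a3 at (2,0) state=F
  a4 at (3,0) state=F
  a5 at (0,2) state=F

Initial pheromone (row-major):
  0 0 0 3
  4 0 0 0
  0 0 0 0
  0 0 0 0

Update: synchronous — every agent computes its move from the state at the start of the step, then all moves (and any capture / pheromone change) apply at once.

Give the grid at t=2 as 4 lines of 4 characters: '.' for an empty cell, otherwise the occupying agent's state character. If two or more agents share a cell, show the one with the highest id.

t=1: a0@(1,0) a1@(1,0) a2@(1,0) a3@(1,0) a4@(0,3) a5@(0,3) | pheromone: 0 0 0 6 / 11 0 0 0 / 0 0 0 0 / 0 0 0 0
t=2: a0@(1,0) a1@(1,0) a2@(1,0) a3@(1,0) a4@(1,0) a5@(1,0) | pheromone: 0 0 0 5 / 22 0 0 0 / 0 0 0 0 / 0 0 0 0

....
F...
....
....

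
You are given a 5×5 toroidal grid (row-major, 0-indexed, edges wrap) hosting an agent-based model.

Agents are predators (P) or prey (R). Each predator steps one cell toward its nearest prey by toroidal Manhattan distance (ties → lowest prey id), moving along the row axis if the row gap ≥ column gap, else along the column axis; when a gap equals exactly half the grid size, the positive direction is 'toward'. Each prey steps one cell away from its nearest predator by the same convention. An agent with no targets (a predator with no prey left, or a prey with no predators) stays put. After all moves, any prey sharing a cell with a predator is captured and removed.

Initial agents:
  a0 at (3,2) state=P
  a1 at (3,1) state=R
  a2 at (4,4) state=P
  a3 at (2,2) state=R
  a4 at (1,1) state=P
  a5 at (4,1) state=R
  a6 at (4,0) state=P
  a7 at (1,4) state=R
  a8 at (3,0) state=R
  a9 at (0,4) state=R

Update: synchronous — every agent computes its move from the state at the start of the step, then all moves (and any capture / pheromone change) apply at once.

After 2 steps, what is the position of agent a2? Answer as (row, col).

(1, 4)

t=1: a0@(3,1):P a1@(3,0):R a2@(0,4):P a3@(1,2):R a4@(2,1):P a5@(4,2):R a6@(4,1):P a7@(2,4):R a8@(2,0):R a9@(1,4):R
t=2: a0@(3,0):P a1@(3,4):R a2@(1,4):P a3@(0,2):R a4@(2,0):P a5@(4,3):R a6@(4,2):P a7@(3,4):R a8@(2,4):R a9@(2,4):R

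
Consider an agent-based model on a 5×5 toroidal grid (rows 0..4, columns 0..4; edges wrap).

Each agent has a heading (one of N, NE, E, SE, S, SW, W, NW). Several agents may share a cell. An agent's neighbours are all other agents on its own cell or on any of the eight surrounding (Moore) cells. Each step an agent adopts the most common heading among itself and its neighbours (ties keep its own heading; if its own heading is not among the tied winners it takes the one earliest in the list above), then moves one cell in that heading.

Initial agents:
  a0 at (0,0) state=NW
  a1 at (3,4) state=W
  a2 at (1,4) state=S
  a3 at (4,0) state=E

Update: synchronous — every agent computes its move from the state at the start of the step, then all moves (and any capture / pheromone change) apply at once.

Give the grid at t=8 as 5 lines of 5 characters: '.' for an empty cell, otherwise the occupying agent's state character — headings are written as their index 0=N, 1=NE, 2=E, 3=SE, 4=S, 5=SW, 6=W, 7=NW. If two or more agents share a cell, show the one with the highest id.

.....
.....
..7..
.6...
...24

t=1: a0@(4,4):NW a1@(3,3):W a2@(2,4):S a3@(4,1):E
t=2: a0@(3,3):NW a1@(3,2):W a2@(3,4):S a3@(4,2):E
t=3: a0@(2,2):NW a1@(3,1):W a2@(4,4):S a3@(4,3):E
t=4: a0@(1,1):NW a1@(3,0):W a2@(0,4):S a3@(4,4):E
t=5: a0@(0,0):NW a1@(3,4):W a2@(1,4):S a3@(4,0):E
t=6: a0@(4,4):NW a1@(3,3):W a2@(2,4):S a3@(4,1):E
t=7: a0@(3,3):NW a1@(3,2):W a2@(3,4):S a3@(4,2):E
t=8: a0@(2,2):NW a1@(3,1):W a2@(4,4):S a3@(4,3):E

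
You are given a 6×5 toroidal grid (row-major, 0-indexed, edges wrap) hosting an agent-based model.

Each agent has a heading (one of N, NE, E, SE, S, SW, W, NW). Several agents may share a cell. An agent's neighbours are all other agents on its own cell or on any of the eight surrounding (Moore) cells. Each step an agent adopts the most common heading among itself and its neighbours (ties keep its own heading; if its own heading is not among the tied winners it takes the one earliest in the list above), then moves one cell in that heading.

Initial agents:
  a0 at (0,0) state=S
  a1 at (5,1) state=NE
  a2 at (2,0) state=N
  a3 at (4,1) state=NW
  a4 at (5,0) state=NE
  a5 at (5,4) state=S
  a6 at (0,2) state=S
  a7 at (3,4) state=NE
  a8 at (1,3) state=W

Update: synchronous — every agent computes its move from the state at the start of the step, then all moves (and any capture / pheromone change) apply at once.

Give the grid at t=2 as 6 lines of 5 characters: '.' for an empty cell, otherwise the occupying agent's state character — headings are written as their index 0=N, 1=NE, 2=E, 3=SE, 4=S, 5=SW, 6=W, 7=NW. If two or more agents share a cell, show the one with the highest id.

t=1: a0@(1,0):S a1@(4,2):NE a2@(1,0):N a3@(3,2):NE a4@(4,1):NE a5@(0,4):S a6@(1,2):S a7@(2,0):NE a8@(1,2):W
t=2: a0@(2,0):S a1@(3,3):NE a2@(2,0):S a3@(2,3):NE a4@(3,2):NE a5@(1,4):S a6@(2,2):S a7@(1,1):NE a8@(1,1):W

.....
.6..4
4.41.
..11.
.....
.....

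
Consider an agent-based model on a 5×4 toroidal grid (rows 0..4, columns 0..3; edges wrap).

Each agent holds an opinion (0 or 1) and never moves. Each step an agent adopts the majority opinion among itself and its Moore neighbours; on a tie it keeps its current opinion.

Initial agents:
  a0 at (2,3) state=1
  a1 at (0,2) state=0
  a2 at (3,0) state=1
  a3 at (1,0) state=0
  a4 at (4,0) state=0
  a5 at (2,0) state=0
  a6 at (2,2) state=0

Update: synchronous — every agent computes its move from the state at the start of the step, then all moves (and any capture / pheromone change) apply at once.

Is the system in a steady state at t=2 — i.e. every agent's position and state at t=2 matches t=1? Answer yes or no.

no

t=1: a0@(2,3):0 a1@(0,2):0 a2@(3,0):1 a3@(1,0):0 a4@(4,0):0 a5@(2,0):0 a6@(2,2):0
t=2: a0@(2,3):0 a1@(0,2):0 a2@(3,0):0 a3@(1,0):0 a4@(4,0):0 a5@(2,0):0 a6@(2,2):0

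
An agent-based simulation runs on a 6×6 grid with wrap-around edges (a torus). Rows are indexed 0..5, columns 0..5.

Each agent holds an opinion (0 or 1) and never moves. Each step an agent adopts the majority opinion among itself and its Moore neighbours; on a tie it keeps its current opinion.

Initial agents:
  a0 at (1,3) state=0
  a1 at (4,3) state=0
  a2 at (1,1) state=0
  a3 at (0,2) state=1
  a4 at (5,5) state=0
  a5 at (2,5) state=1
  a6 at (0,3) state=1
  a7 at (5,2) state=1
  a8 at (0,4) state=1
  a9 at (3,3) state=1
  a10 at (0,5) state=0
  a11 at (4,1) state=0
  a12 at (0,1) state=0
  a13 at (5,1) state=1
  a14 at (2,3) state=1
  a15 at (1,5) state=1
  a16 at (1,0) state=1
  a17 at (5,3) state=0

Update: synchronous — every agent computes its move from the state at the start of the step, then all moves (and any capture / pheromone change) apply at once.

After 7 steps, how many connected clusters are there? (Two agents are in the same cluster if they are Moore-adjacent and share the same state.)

t=1: a0@(1,3):1 a1@(4,3):0 a2@(1,1):0 a3@(0,2):1 a4@(5,5):0 a5@(2,5):1 a6@(0,3):1 a7@(5,2):1 a8@(0,4):0 a9@(3,3):1 a10@(0,5):1 a11@(4,1):1 a12@(0,1):1 a13@(5,1):1 a14@(2,3):1 a15@(1,5):1 a16@(1,0):1 a17@(5,3):1
t=2: a0@(1,3):1 a1@(4,3):1 a2@(1,1):1 a3@(0,2):1 a4@(5,5):0 a5@(2,5):1 a6@(0,3):1 a7@(5,2):1 a8@(0,4):1 a9@(3,3):1 a10@(0,5):1 a11@(4,1):1 a12@(0,1):1 a13@(5,1):1 a14@(2,3):1 a15@(1,5):1 a16@(1,0):1 a17@(5,3):1
t=3: a0@(1,3):1 a1@(4,3):1 a2@(1,1):1 a3@(0,2):1 a4@(5,5):1 a5@(2,5):1 a6@(0,3):1 a7@(5,2):1 a8@(0,4):1 a9@(3,3):1 a10@(0,5):1 a11@(4,1):1 a12@(0,1):1 a13@(5,1):1 a14@(2,3):1 a15@(1,5):1 a16@(1,0):1 a17@(5,3):1
t=4: (unchanged — steady state)

1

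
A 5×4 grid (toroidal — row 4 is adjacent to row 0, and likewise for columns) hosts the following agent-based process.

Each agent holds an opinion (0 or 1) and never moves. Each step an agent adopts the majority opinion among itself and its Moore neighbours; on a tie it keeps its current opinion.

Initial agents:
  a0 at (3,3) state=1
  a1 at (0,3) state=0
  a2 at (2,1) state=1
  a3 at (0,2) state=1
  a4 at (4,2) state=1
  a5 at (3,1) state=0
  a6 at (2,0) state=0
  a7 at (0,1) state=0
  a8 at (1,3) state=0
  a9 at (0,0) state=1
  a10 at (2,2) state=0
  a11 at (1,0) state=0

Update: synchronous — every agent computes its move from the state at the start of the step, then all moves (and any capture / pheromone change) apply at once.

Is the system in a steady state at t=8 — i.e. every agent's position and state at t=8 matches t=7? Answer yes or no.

t=1: a0@(3,3):1 a1@(0,3):0 a2@(2,1):0 a3@(0,2):0 a4@(4,2):1 a5@(3,1):0 a6@(2,0):0 a7@(0,1):1 a8@(1,3):0 a9@(0,0):0 a10@(2,2):0 a11@(1,0):0
t=2: a0@(3,3):1 a1@(0,3):0 a2@(2,1):0 a3@(0,2):0 a4@(4,2):1 a5@(3,1):0 a6@(2,0):0 a7@(0,1):0 a8@(1,3):0 a9@(0,0):0 a10@(2,2):0 a11@(1,0):0
t=3: a0@(3,3):1 a1@(0,3):0 a2@(2,1):0 a3@(0,2):0 a4@(4,2):0 a5@(3,1):0 a6@(2,0):0 a7@(0,1):0 a8@(1,3):0 a9@(0,0):0 a10@(2,2):0 a11@(1,0):0
t=4: a0@(3,3):0 a1@(0,3):0 a2@(2,1):0 a3@(0,2):0 a4@(4,2):0 a5@(3,1):0 a6@(2,0):0 a7@(0,1):0 a8@(1,3):0 a9@(0,0):0 a10@(2,2):0 a11@(1,0):0
t=5: (unchanged — steady state)

yes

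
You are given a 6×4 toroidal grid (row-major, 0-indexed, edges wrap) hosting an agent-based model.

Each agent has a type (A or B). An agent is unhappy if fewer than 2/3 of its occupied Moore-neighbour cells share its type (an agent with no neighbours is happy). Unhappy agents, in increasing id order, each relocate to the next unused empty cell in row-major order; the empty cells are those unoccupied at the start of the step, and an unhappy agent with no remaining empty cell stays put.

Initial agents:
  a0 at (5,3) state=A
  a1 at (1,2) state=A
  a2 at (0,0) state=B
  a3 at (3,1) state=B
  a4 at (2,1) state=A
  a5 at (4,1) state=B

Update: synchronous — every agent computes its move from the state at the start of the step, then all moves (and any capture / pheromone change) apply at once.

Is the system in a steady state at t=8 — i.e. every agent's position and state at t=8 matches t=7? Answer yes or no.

no

t=1: a0@(0,1):A a1@(1,2):A a2@(0,2):B a3@(0,3):B a4@(1,0):A a5@(4,1):B
t=2: a0@(0,1):A a1@(0,0):A a2@(1,1):B a3@(1,3):B a4@(2,0):A a5@(4,1):B
t=3: a0@(0,2):A a1@(0,3):A a2@(1,0):B a3@(1,2):B a4@(2,1):A a5@(4,1):B
t=4: a0@(0,0):A a1@(0,1):A a2@(1,1):B a3@(1,3):B a4@(2,0):A a5@(4,1):B
t=5: a0@(0,2):A a1@(0,3):A a2@(1,0):B a3@(1,2):B a4@(2,1):A a5@(4,1):B
t=6: a0@(0,0):A a1@(0,1):A a2@(1,1):B a3@(1,3):B a4@(2,0):A a5@(4,1):B
t=7: a0@(0,2):A a1@(0,3):A a2@(1,0):B a3@(1,2):B a4@(2,1):A a5@(4,1):B
t=8: a0@(0,0):A a1@(0,1):A a2@(1,1):B a3@(1,3):B a4@(2,0):A a5@(4,1):B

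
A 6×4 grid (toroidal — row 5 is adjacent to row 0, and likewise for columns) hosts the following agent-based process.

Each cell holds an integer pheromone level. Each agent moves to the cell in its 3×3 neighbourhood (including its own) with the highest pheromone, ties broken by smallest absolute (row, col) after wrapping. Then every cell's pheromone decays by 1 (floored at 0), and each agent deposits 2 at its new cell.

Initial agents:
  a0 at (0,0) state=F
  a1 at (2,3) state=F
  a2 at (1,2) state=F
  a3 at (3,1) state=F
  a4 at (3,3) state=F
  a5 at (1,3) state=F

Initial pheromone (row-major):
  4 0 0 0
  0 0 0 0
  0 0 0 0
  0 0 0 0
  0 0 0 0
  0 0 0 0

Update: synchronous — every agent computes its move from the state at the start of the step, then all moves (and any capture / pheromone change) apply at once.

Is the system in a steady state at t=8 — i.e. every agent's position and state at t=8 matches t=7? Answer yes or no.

t=1: a0@(0,0) a1@(1,0) a2@(0,1) a3@(2,0) a4@(2,0) a5@(0,0) | pheromone: 7 2 0 0 / 2 0 0 0 / 4 0 0 0 / 0 0 0 0 / 0 0 0 0 / 0 0 0 0
t=2: a0@(0,0) a1@(0,0) a2@(0,0) a3@(2,0) a4@(2,0) a5@(0,0) | pheromone: 14 1 0 0 / 1 0 0 0 / 7 0 0 0 / 0 0 0 0 / 0 0 0 0 / 0 0 0 0
t=3: a0@(0,0) a1@(0,0) a2@(0,0) a3@(2,0) a4@(2,0) a5@(0,0) | pheromone: 21 0 0 0 / 0 0 0 0 / 10 0 0 0 / 0 0 0 0 / 0 0 0 0 / 0 0 0 0
t=4: a0@(0,0) a1@(0,0) a2@(0,0) a3@(2,0) a4@(2,0) a5@(0,0) | pheromone: 28 0 0 0 / 0 0 0 0 / 13 0 0 0 / 0 0 0 0 / 0 0 0 0 / 0 0 0 0
t=5: a0@(0,0) a1@(0,0) a2@(0,0) a3@(2,0) a4@(2,0) a5@(0,0) | pheromone: 35 0 0 0 / 0 0 0 0 / 16 0 0 0 / 0 0 0 0 / 0 0 0 0 / 0 0 0 0
t=6: a0@(0,0) a1@(0,0) a2@(0,0) a3@(2,0) a4@(2,0) a5@(0,0) | pheromone: 42 0 0 0 / 0 0 0 0 / 19 0 0 0 / 0 0 0 0 / 0 0 0 0 / 0 0 0 0
t=7: a0@(0,0) a1@(0,0) a2@(0,0) a3@(2,0) a4@(2,0) a5@(0,0) | pheromone: 49 0 0 0 / 0 0 0 0 / 22 0 0 0 / 0 0 0 0 / 0 0 0 0 / 0 0 0 0
t=8: a0@(0,0) a1@(0,0) a2@(0,0) a3@(2,0) a4@(2,0) a5@(0,0) | pheromone: 56 0 0 0 / 0 0 0 0 / 25 0 0 0 / 0 0 0 0 / 0 0 0 0 / 0 0 0 0

yes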